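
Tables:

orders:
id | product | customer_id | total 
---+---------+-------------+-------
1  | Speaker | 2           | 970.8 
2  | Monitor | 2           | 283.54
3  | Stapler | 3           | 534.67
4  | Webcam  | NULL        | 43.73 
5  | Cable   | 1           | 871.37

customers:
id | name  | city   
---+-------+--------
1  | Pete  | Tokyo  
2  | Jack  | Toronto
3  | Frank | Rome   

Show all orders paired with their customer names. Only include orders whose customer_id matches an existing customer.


INNER JOIN keeps only orders rows whose customer_id matches an id in customers. Walk through each order:
  - order 1 (Speaker): customer_id=2 -> matches Jack
  - order 2 (Monitor): customer_id=2 -> matches Jack
  - order 3 (Stapler): customer_id=3 -> matches Frank
  - order 4 (Webcam): customer_id=NULL, no match -> dropped
  - order 5 (Cable): customer_id=1 -> matches Pete
So 1 of 5 rows is dropped.

SQL:
SELECT a.product, b.name AS customer
FROM orders a
INNER JOIN customers b ON a.customer_id = b.id

Result:
product | customer
--------+---------
Speaker | Jack    
Monitor | Jack    
Stapler | Frank   
Cable   | Pete    


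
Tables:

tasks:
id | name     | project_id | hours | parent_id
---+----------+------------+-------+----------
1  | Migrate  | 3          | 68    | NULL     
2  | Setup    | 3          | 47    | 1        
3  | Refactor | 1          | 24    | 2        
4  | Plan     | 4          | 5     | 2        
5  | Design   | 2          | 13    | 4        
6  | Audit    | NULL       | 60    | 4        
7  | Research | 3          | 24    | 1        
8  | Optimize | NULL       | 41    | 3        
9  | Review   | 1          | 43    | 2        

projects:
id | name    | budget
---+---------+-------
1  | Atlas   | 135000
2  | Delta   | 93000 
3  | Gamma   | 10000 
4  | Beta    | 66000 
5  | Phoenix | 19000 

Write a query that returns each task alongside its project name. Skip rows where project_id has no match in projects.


INNER JOIN keeps only tasks rows whose project_id matches an id in projects. Walk through each task:
  - task 1 (Migrate): project_id=3 -> matches Gamma
  - task 2 (Setup): project_id=3 -> matches Gamma
  - task 3 (Refactor): project_id=1 -> matches Atlas
  - task 4 (Plan): project_id=4 -> matches Beta
  - task 5 (Design): project_id=2 -> matches Delta
  - task 6 (Audit): project_id=NULL, no match -> dropped
  - task 7 (Research): project_id=3 -> matches Gamma
  - task 8 (Optimize): project_id=NULL, no match -> dropped
  - task 9 (Review): project_id=1 -> matches Atlas
So 2 of 9 rows are dropped.

SQL:
SELECT a.name, b.name AS project
FROM tasks a
INNER JOIN projects b ON a.project_id = b.id

Result:
name     | project
---------+--------
Migrate  | Gamma  
Setup    | Gamma  
Refactor | Atlas  
Plan     | Beta   
Design   | Delta  
Research | Gamma  
Review   | Atlas  


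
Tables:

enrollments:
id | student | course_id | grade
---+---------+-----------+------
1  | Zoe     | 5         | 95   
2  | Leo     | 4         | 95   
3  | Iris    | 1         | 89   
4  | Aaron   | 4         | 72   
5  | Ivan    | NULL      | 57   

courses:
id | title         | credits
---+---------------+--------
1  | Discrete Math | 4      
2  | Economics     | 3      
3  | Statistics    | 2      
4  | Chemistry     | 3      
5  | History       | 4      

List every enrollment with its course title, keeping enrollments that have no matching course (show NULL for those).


LEFT JOIN keeps every row from enrollments (the left table); where course_id has no match in courses, the course columns become NULL. Walk through each enrollment:
  - enrollment 1 (Zoe): course_id=5 -> matches History
  - enrollment 2 (Leo): course_id=4 -> matches Chemistry
  - enrollment 3 (Iris): course_id=1 -> matches Discrete Math
  - enrollment 4 (Aaron): course_id=4 -> matches Chemistry
  - enrollment 5 (Ivan): course_id=NULL, no match -> kept with NULL
All 5 rows appear; 1 has NULL course.

SQL:
SELECT a.student, b.title AS course
FROM enrollments a
LEFT JOIN courses b ON a.course_id = b.id

Result:
student | course       
--------+--------------
Zoe     | History      
Leo     | Chemistry    
Iris    | Discrete Math
Aaron   | Chemistry    
Ivan    | NULL         


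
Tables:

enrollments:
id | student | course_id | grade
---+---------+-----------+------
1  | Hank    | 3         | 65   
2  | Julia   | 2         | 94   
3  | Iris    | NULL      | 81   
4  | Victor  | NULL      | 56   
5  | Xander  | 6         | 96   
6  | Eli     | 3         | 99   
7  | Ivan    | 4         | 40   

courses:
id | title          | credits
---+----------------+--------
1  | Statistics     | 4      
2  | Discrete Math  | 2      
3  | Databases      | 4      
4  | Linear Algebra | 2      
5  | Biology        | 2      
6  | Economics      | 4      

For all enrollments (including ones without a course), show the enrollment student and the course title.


LEFT JOIN keeps every row from enrollments (the left table); where course_id has no match in courses, the course columns become NULL. Walk through each enrollment:
  - enrollment 1 (Hank): course_id=3 -> matches Databases
  - enrollment 2 (Julia): course_id=2 -> matches Discrete Math
  - enrollment 3 (Iris): course_id=NULL, no match -> kept with NULL
  - enrollment 4 (Victor): course_id=NULL, no match -> kept with NULL
  - enrollment 5 (Xander): course_id=6 -> matches Economics
  - enrollment 6 (Eli): course_id=3 -> matches Databases
  - enrollment 7 (Ivan): course_id=4 -> matches Linear Algebra
All 7 rows appear; 2 have NULL course.

SQL:
SELECT a.student, b.title AS course
FROM enrollments a
LEFT JOIN courses b ON a.course_id = b.id

Result:
student | course        
--------+---------------
Hank    | Databases     
Julia   | Discrete Math 
Iris    | NULL          
Victor  | NULL          
Xander  | Economics     
Eli     | Databases     
Ivan    | Linear Algebra


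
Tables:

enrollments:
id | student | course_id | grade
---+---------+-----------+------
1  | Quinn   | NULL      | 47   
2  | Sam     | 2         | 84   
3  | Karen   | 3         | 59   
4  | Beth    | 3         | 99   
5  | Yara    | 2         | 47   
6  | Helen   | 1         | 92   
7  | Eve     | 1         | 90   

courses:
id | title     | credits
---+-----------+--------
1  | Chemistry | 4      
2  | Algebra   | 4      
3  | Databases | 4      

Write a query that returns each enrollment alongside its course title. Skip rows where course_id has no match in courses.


INNER JOIN keeps only enrollments rows whose course_id matches an id in courses. Walk through each enrollment:
  - enrollment 1 (Quinn): course_id=NULL, no match -> dropped
  - enrollment 2 (Sam): course_id=2 -> matches Algebra
  - enrollment 3 (Karen): course_id=3 -> matches Databases
  - enrollment 4 (Beth): course_id=3 -> matches Databases
  - enrollment 5 (Yara): course_id=2 -> matches Algebra
  - enrollment 6 (Helen): course_id=1 -> matches Chemistry
  - enrollment 7 (Eve): course_id=1 -> matches Chemistry
So 1 of 7 rows is dropped.

SQL:
SELECT a.student, b.title AS course
FROM enrollments a
INNER JOIN courses b ON a.course_id = b.id

Result:
student | course   
--------+----------
Sam     | Algebra  
Karen   | Databases
Beth    | Databases
Yara    | Algebra  
Helen   | Chemistry
Eve     | Chemistry


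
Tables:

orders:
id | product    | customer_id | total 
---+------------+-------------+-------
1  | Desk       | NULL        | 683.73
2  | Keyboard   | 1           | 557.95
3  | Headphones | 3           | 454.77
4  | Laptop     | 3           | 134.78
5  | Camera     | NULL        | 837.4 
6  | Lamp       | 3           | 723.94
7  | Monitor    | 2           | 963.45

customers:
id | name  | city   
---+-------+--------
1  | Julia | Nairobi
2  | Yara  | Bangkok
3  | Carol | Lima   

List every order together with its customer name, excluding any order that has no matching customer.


INNER JOIN keeps only orders rows whose customer_id matches an id in customers. Walk through each order:
  - order 1 (Desk): customer_id=NULL, no match -> dropped
  - order 2 (Keyboard): customer_id=1 -> matches Julia
  - order 3 (Headphones): customer_id=3 -> matches Carol
  - order 4 (Laptop): customer_id=3 -> matches Carol
  - order 5 (Camera): customer_id=NULL, no match -> dropped
  - order 6 (Lamp): customer_id=3 -> matches Carol
  - order 7 (Monitor): customer_id=2 -> matches Yara
So 2 of 7 rows are dropped.

SQL:
SELECT a.product, b.name AS customer
FROM orders a
INNER JOIN customers b ON a.customer_id = b.id

Result:
product    | customer
-----------+---------
Keyboard   | Julia   
Headphones | Carol   
Laptop     | Carol   
Lamp       | Carol   
Monitor    | Yara    


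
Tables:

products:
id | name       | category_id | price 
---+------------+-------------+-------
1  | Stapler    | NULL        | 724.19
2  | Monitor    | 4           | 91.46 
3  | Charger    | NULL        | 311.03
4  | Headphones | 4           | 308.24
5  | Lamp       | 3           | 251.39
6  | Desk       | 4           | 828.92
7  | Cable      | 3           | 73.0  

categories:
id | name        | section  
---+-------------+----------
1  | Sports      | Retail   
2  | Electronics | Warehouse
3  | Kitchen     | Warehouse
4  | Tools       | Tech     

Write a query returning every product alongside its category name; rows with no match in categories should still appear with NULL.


LEFT JOIN keeps every row from products (the left table); where category_id has no match in categories, the category columns become NULL. Walk through each product:
  - product 1 (Stapler): category_id=NULL, no match -> kept with NULL
  - product 2 (Monitor): category_id=4 -> matches Tools
  - product 3 (Charger): category_id=NULL, no match -> kept with NULL
  - product 4 (Headphones): category_id=4 -> matches Tools
  - product 5 (Lamp): category_id=3 -> matches Kitchen
  - product 6 (Desk): category_id=4 -> matches Tools
  - product 7 (Cable): category_id=3 -> matches Kitchen
All 7 rows appear; 2 have NULL category.

SQL:
SELECT a.name, b.name AS category
FROM products a
LEFT JOIN categories b ON a.category_id = b.id

Result:
name       | category
-----------+---------
Stapler    | NULL    
Monitor    | Tools   
Charger    | NULL    
Headphones | Tools   
Lamp       | Kitchen 
Desk       | Tools   
Cable      | Kitchen 


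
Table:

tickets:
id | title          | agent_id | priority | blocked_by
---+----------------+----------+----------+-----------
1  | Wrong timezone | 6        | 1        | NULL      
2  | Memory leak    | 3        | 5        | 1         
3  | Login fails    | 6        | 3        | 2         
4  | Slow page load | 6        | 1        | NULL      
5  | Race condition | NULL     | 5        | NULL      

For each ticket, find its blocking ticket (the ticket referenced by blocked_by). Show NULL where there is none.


This is a self-join: tickets is joined to a second copy of itself, matching each row's blocked_by to another row's id. Use LEFT JOIN so rows with blocked_by=NULL are kept.
  - ticket 1 (Wrong timezone): blocked_by=NULL -> NULL
  - ticket 2 (Memory leak): blocked_by=1 -> Wrong timezone
  - ticket 3 (Login fails): blocked_by=2 -> Memory leak
  - ticket 4 (Slow page load): blocked_by=NULL -> NULL
  - ticket 5 (Race condition): blocked_by=NULL -> NULL

SQL:
SELECT a.title AS item, b.title AS blocked_by
FROM tickets a
LEFT JOIN tickets b ON a.blocked_by = b.id

Result:
item           | blocked_by    
---------------+---------------
Wrong timezone | NULL          
Memory leak    | Wrong timezone
Login fails    | Memory leak   
Slow page load | NULL          
Race condition | NULL          


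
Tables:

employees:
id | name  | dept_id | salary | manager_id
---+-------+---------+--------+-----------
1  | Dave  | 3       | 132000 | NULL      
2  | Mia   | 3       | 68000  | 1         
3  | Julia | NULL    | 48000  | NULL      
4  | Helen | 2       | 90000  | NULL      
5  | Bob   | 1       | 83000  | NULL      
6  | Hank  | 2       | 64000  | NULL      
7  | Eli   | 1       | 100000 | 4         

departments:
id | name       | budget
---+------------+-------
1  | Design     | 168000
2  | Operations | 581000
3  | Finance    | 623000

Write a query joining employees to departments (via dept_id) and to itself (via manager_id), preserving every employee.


Two LEFT JOINs from the same base table employees: one to departments via dept_id, one to employees itself via manager_id. Both are LEFT so every employee is preserved.
Match against departments:
  - employee 1 (Dave): dept_id=3 -> matches Finance
  - employee 2 (Mia): dept_id=3 -> matches Finance
  - employee 3 (Julia): dept_id=NULL, no match -> kept with NULL
  - employee 4 (Helen): dept_id=2 -> matches Operations
  - employee 5 (Bob): dept_id=1 -> matches Design
  - employee 6 (Hank): dept_id=2 -> matches Operations
  - employee 7 (Eli): dept_id=1 -> matches Design
Match against employees (self):
  - employee 1 (Dave): manager_id=NULL -> NULL
  - employee 2 (Mia): manager_id=1 -> Dave
  - employee 3 (Julia): manager_id=NULL -> NULL
  - employee 4 (Helen): manager_id=NULL -> NULL
  - employee 5 (Bob): manager_id=NULL -> NULL
  - employee 6 (Hank): manager_id=NULL -> NULL
  - employee 7 (Eli): manager_id=4 -> Helen

SQL:
SELECT a.name, b.name AS department, c.name AS manager
FROM employees a
LEFT JOIN departments b ON a.dept_id = b.id
LEFT JOIN employees c ON a.manager_id = c.id

Result:
name  | department | manager
------+------------+--------
Dave  | Finance    | NULL   
Mia   | Finance    | Dave   
Julia | NULL       | NULL   
Helen | Operations | NULL   
Bob   | Design     | NULL   
Hank  | Operations | NULL   
Eli   | Design     | Helen  


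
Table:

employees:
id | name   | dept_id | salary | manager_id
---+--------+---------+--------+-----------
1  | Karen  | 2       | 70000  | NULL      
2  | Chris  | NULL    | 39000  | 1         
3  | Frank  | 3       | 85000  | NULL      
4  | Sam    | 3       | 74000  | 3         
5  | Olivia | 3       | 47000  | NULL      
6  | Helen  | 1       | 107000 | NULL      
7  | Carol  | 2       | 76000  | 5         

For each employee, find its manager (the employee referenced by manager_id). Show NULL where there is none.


This is a self-join: employees is joined to a second copy of itself, matching each row's manager_id to another row's id. Use LEFT JOIN so rows with manager_id=NULL are kept.
  - employee 1 (Karen): manager_id=NULL -> NULL
  - employee 2 (Chris): manager_id=1 -> Karen
  - employee 3 (Frank): manager_id=NULL -> NULL
  - employee 4 (Sam): manager_id=3 -> Frank
  - employee 5 (Olivia): manager_id=NULL -> NULL
  - employee 6 (Helen): manager_id=NULL -> NULL
  - employee 7 (Carol): manager_id=5 -> Olivia

SQL:
SELECT a.name AS item, b.name AS manager
FROM employees a
LEFT JOIN employees b ON a.manager_id = b.id

Result:
item   | manager
-------+--------
Karen  | NULL   
Chris  | Karen  
Frank  | NULL   
Sam    | Frank  
Olivia | NULL   
Helen  | NULL   
Carol  | Olivia 


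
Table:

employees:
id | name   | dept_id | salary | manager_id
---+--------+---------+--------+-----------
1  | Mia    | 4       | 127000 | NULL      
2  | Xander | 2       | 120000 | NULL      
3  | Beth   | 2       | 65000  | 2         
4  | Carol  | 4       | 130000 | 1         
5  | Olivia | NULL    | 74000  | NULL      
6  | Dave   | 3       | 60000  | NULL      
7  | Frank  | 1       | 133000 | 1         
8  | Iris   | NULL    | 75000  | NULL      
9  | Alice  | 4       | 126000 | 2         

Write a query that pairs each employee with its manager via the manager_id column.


This is a self-join: employees is joined to a second copy of itself, matching each row's manager_id to another row's id. Use LEFT JOIN so rows with manager_id=NULL are kept.
  - employee 1 (Mia): manager_id=NULL -> NULL
  - employee 2 (Xander): manager_id=NULL -> NULL
  - employee 3 (Beth): manager_id=2 -> Xander
  - employee 4 (Carol): manager_id=1 -> Mia
  - employee 5 (Olivia): manager_id=NULL -> NULL
  - employee 6 (Dave): manager_id=NULL -> NULL
  - employee 7 (Frank): manager_id=1 -> Mia
  - employee 8 (Iris): manager_id=NULL -> NULL
  - employee 9 (Alice): manager_id=2 -> Xander

SQL:
SELECT a.name AS item, b.name AS manager
FROM employees a
LEFT JOIN employees b ON a.manager_id = b.id

Result:
item   | manager
-------+--------
Mia    | NULL   
Xander | NULL   
Beth   | Xander 
Carol  | Mia    
Olivia | NULL   
Dave   | NULL   
Frank  | Mia    
Iris   | NULL   
Alice  | Xander 


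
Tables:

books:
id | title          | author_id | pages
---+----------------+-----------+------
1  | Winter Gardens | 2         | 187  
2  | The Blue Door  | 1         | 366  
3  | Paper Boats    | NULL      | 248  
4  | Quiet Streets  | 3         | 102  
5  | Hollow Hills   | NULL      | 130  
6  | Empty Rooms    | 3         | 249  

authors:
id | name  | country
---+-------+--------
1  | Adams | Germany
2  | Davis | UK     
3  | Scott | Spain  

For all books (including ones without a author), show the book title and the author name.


LEFT JOIN keeps every row from books (the left table); where author_id has no match in authors, the author columns become NULL. Walk through each book:
  - book 1 (Winter Gardens): author_id=2 -> matches Davis
  - book 2 (The Blue Door): author_id=1 -> matches Adams
  - book 3 (Paper Boats): author_id=NULL, no match -> kept with NULL
  - book 4 (Quiet Streets): author_id=3 -> matches Scott
  - book 5 (Hollow Hills): author_id=NULL, no match -> kept with NULL
  - book 6 (Empty Rooms): author_id=3 -> matches Scott
All 6 rows appear; 2 have NULL author.

SQL:
SELECT a.title, b.name AS author
FROM books a
LEFT JOIN authors b ON a.author_id = b.id

Result:
title          | author
---------------+-------
Winter Gardens | Davis 
The Blue Door  | Adams 
Paper Boats    | NULL  
Quiet Streets  | Scott 
Hollow Hills   | NULL  
Empty Rooms    | Scott 


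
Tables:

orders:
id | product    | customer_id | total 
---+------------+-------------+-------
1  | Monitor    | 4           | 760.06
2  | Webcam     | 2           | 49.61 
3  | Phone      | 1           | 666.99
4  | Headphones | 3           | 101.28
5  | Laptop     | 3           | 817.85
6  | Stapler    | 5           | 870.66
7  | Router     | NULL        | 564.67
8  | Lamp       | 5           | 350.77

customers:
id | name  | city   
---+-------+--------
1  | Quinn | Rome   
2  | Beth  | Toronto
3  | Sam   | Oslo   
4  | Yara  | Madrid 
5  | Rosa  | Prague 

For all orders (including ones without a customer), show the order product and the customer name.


LEFT JOIN keeps every row from orders (the left table); where customer_id has no match in customers, the customer columns become NULL. Walk through each order:
  - order 1 (Monitor): customer_id=4 -> matches Yara
  - order 2 (Webcam): customer_id=2 -> matches Beth
  - order 3 (Phone): customer_id=1 -> matches Quinn
  - order 4 (Headphones): customer_id=3 -> matches Sam
  - order 5 (Laptop): customer_id=3 -> matches Sam
  - order 6 (Stapler): customer_id=5 -> matches Rosa
  - order 7 (Router): customer_id=NULL, no match -> kept with NULL
  - order 8 (Lamp): customer_id=5 -> matches Rosa
All 8 rows appear; 1 has NULL customer.

SQL:
SELECT a.product, b.name AS customer
FROM orders a
LEFT JOIN customers b ON a.customer_id = b.id

Result:
product    | customer
-----------+---------
Monitor    | Yara    
Webcam     | Beth    
Phone      | Quinn   
Headphones | Sam     
Laptop     | Sam     
Stapler    | Rosa    
Router     | NULL    
Lamp       | Rosa    


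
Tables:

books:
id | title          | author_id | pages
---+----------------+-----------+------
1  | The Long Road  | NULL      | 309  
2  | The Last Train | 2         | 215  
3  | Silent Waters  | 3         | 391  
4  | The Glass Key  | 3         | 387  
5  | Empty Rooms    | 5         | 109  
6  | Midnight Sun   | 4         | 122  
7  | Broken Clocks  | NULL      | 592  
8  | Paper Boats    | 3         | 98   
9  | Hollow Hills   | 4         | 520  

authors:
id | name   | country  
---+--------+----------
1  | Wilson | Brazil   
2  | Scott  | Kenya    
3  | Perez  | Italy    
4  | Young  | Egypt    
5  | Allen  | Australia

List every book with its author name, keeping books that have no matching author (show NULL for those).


LEFT JOIN keeps every row from books (the left table); where author_id has no match in authors, the author columns become NULL. Walk through each book:
  - book 1 (The Long Road): author_id=NULL, no match -> kept with NULL
  - book 2 (The Last Train): author_id=2 -> matches Scott
  - book 3 (Silent Waters): author_id=3 -> matches Perez
  - book 4 (The Glass Key): author_id=3 -> matches Perez
  - book 5 (Empty Rooms): author_id=5 -> matches Allen
  - book 6 (Midnight Sun): author_id=4 -> matches Young
  - book 7 (Broken Clocks): author_id=NULL, no match -> kept with NULL
  - book 8 (Paper Boats): author_id=3 -> matches Perez
  - book 9 (Hollow Hills): author_id=4 -> matches Young
All 9 rows appear; 2 have NULL author.

SQL:
SELECT a.title, b.name AS author
FROM books a
LEFT JOIN authors b ON a.author_id = b.id

Result:
title          | author
---------------+-------
The Long Road  | NULL  
The Last Train | Scott 
Silent Waters  | Perez 
The Glass Key  | Perez 
Empty Rooms    | Allen 
Midnight Sun   | Young 
Broken Clocks  | NULL  
Paper Boats    | Perez 
Hollow Hills   | Young 


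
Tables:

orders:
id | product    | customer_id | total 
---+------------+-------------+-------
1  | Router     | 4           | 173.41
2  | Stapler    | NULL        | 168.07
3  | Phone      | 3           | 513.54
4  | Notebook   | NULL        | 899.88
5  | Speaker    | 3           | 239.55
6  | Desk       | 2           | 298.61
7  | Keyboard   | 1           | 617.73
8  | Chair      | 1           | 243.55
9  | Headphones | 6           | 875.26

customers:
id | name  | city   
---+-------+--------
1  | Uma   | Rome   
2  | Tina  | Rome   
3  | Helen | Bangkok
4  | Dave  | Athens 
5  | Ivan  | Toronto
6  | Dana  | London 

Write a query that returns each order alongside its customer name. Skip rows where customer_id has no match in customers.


INNER JOIN keeps only orders rows whose customer_id matches an id in customers. Walk through each order:
  - order 1 (Router): customer_id=4 -> matches Dave
  - order 2 (Stapler): customer_id=NULL, no match -> dropped
  - order 3 (Phone): customer_id=3 -> matches Helen
  - order 4 (Notebook): customer_id=NULL, no match -> dropped
  - order 5 (Speaker): customer_id=3 -> matches Helen
  - order 6 (Desk): customer_id=2 -> matches Tina
  - order 7 (Keyboard): customer_id=1 -> matches Uma
  - order 8 (Chair): customer_id=1 -> matches Uma
  - order 9 (Headphones): customer_id=6 -> matches Dana
So 2 of 9 rows are dropped.

SQL:
SELECT a.product, b.name AS customer
FROM orders a
INNER JOIN customers b ON a.customer_id = b.id

Result:
product    | customer
-----------+---------
Router     | Dave    
Phone      | Helen   
Speaker    | Helen   
Desk       | Tina    
Keyboard   | Uma     
Chair      | Uma     
Headphones | Dana    


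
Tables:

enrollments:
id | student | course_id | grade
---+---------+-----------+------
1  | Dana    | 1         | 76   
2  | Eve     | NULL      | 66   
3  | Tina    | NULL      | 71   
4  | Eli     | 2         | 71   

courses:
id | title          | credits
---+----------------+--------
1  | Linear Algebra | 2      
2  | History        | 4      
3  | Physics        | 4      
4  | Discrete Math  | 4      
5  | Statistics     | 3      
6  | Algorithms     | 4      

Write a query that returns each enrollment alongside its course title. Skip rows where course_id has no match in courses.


INNER JOIN keeps only enrollments rows whose course_id matches an id in courses. Walk through each enrollment:
  - enrollment 1 (Dana): course_id=1 -> matches Linear Algebra
  - enrollment 2 (Eve): course_id=NULL, no match -> dropped
  - enrollment 3 (Tina): course_id=NULL, no match -> dropped
  - enrollment 4 (Eli): course_id=2 -> matches History
So 2 of 4 rows are dropped.

SQL:
SELECT a.student, b.title AS course
FROM enrollments a
INNER JOIN courses b ON a.course_id = b.id

Result:
student | course        
--------+---------------
Dana    | Linear Algebra
Eli     | History       


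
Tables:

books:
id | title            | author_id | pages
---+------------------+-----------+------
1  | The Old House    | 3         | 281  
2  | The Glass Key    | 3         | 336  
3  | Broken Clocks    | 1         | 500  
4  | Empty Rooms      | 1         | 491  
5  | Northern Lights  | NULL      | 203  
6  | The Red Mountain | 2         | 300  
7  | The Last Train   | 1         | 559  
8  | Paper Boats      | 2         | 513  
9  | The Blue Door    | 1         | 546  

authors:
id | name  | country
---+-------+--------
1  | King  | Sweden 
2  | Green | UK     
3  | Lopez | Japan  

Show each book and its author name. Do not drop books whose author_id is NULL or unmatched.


LEFT JOIN keeps every row from books (the left table); where author_id has no match in authors, the author columns become NULL. Walk through each book:
  - book 1 (The Old House): author_id=3 -> matches Lopez
  - book 2 (The Glass Key): author_id=3 -> matches Lopez
  - book 3 (Broken Clocks): author_id=1 -> matches King
  - book 4 (Empty Rooms): author_id=1 -> matches King
  - book 5 (Northern Lights): author_id=NULL, no match -> kept with NULL
  - book 6 (The Red Mountain): author_id=2 -> matches Green
  - book 7 (The Last Train): author_id=1 -> matches King
  - book 8 (Paper Boats): author_id=2 -> matches Green
  - book 9 (The Blue Door): author_id=1 -> matches King
All 9 rows appear; 1 has NULL author.

SQL:
SELECT a.title, b.name AS author
FROM books a
LEFT JOIN authors b ON a.author_id = b.id

Result:
title            | author
-----------------+-------
The Old House    | Lopez 
The Glass Key    | Lopez 
Broken Clocks    | King  
Empty Rooms      | King  
Northern Lights  | NULL  
The Red Mountain | Green 
The Last Train   | King  
Paper Boats      | Green 
The Blue Door    | King  


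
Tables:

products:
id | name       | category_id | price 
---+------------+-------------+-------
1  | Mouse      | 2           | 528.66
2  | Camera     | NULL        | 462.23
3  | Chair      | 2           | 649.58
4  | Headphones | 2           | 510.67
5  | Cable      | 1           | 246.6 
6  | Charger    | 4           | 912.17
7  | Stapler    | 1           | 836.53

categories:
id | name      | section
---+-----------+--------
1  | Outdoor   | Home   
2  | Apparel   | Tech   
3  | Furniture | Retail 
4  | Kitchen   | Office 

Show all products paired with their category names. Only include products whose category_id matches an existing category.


INNER JOIN keeps only products rows whose category_id matches an id in categories. Walk through each product:
  - product 1 (Mouse): category_id=2 -> matches Apparel
  - product 2 (Camera): category_id=NULL, no match -> dropped
  - product 3 (Chair): category_id=2 -> matches Apparel
  - product 4 (Headphones): category_id=2 -> matches Apparel
  - product 5 (Cable): category_id=1 -> matches Outdoor
  - product 6 (Charger): category_id=4 -> matches Kitchen
  - product 7 (Stapler): category_id=1 -> matches Outdoor
So 1 of 7 rows is dropped.

SQL:
SELECT a.name, b.name AS category
FROM products a
INNER JOIN categories b ON a.category_id = b.id

Result:
name       | category
-----------+---------
Mouse      | Apparel 
Chair      | Apparel 
Headphones | Apparel 
Cable      | Outdoor 
Charger    | Kitchen 
Stapler    | Outdoor 


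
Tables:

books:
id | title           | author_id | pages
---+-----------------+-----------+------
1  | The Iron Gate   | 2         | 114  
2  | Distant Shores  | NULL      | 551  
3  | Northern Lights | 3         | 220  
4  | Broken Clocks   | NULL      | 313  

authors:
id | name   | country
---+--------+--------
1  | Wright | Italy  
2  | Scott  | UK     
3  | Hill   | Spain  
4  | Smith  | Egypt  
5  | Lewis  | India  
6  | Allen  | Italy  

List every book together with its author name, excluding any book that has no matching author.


INNER JOIN keeps only books rows whose author_id matches an id in authors. Walk through each book:
  - book 1 (The Iron Gate): author_id=2 -> matches Scott
  - book 2 (Distant Shores): author_id=NULL, no match -> dropped
  - book 3 (Northern Lights): author_id=3 -> matches Hill
  - book 4 (Broken Clocks): author_id=NULL, no match -> dropped
So 2 of 4 rows are dropped.

SQL:
SELECT a.title, b.name AS author
FROM books a
INNER JOIN authors b ON a.author_id = b.id

Result:
title           | author
----------------+-------
The Iron Gate   | Scott 
Northern Lights | Hill  


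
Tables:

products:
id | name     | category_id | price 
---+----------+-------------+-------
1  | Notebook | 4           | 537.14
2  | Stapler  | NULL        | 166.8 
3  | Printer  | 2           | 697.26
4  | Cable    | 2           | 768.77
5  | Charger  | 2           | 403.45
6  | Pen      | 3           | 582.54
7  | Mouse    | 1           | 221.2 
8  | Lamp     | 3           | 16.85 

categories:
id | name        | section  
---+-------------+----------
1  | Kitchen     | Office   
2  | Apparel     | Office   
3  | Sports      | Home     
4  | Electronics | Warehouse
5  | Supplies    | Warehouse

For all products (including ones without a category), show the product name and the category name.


LEFT JOIN keeps every row from products (the left table); where category_id has no match in categories, the category columns become NULL. Walk through each product:
  - product 1 (Notebook): category_id=4 -> matches Electronics
  - product 2 (Stapler): category_id=NULL, no match -> kept with NULL
  - product 3 (Printer): category_id=2 -> matches Apparel
  - product 4 (Cable): category_id=2 -> matches Apparel
  - product 5 (Charger): category_id=2 -> matches Apparel
  - product 6 (Pen): category_id=3 -> matches Sports
  - product 7 (Mouse): category_id=1 -> matches Kitchen
  - product 8 (Lamp): category_id=3 -> matches Sports
All 8 rows appear; 1 has NULL category.

SQL:
SELECT a.name, b.name AS category
FROM products a
LEFT JOIN categories b ON a.category_id = b.id

Result:
name     | category   
---------+------------
Notebook | Electronics
Stapler  | NULL       
Printer  | Apparel    
Cable    | Apparel    
Charger  | Apparel    
Pen      | Sports     
Mouse    | Kitchen    
Lamp     | Sports     


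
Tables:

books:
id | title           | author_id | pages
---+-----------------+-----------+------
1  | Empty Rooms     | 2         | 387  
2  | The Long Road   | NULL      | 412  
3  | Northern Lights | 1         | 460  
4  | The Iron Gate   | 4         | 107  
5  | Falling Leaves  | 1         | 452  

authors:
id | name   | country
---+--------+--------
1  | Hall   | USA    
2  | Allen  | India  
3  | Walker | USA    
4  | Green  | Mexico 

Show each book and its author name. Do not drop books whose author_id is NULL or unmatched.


LEFT JOIN keeps every row from books (the left table); where author_id has no match in authors, the author columns become NULL. Walk through each book:
  - book 1 (Empty Rooms): author_id=2 -> matches Allen
  - book 2 (The Long Road): author_id=NULL, no match -> kept with NULL
  - book 3 (Northern Lights): author_id=1 -> matches Hall
  - book 4 (The Iron Gate): author_id=4 -> matches Green
  - book 5 (Falling Leaves): author_id=1 -> matches Hall
All 5 rows appear; 1 has NULL author.

SQL:
SELECT a.title, b.name AS author
FROM books a
LEFT JOIN authors b ON a.author_id = b.id

Result:
title           | author
----------------+-------
Empty Rooms     | Allen 
The Long Road   | NULL  
Northern Lights | Hall  
The Iron Gate   | Green 
Falling Leaves  | Hall  


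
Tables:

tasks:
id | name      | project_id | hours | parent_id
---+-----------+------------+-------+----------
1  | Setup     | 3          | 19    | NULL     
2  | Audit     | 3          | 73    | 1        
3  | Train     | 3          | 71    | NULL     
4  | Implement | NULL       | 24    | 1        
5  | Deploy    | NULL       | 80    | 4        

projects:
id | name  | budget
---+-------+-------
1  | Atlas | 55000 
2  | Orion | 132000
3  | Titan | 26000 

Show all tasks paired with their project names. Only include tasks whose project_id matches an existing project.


INNER JOIN keeps only tasks rows whose project_id matches an id in projects. Walk through each task:
  - task 1 (Setup): project_id=3 -> matches Titan
  - task 2 (Audit): project_id=3 -> matches Titan
  - task 3 (Train): project_id=3 -> matches Titan
  - task 4 (Implement): project_id=NULL, no match -> dropped
  - task 5 (Deploy): project_id=NULL, no match -> dropped
So 2 of 5 rows are dropped.

SQL:
SELECT a.name, b.name AS project
FROM tasks a
INNER JOIN projects b ON a.project_id = b.id

Result:
name  | project
------+--------
Setup | Titan  
Audit | Titan  
Train | Titan  


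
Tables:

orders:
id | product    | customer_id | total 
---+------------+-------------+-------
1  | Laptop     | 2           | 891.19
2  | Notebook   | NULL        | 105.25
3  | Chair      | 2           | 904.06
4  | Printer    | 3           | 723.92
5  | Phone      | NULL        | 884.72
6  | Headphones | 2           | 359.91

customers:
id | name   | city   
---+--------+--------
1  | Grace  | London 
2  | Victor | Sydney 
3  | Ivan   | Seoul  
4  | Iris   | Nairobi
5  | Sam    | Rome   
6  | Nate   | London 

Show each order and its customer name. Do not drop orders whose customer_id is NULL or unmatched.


LEFT JOIN keeps every row from orders (the left table); where customer_id has no match in customers, the customer columns become NULL. Walk through each order:
  - order 1 (Laptop): customer_id=2 -> matches Victor
  - order 2 (Notebook): customer_id=NULL, no match -> kept with NULL
  - order 3 (Chair): customer_id=2 -> matches Victor
  - order 4 (Printer): customer_id=3 -> matches Ivan
  - order 5 (Phone): customer_id=NULL, no match -> kept with NULL
  - order 6 (Headphones): customer_id=2 -> matches Victor
All 6 rows appear; 2 have NULL customer.

SQL:
SELECT a.product, b.name AS customer
FROM orders a
LEFT JOIN customers b ON a.customer_id = b.id

Result:
product    | customer
-----------+---------
Laptop     | Victor  
Notebook   | NULL    
Chair      | Victor  
Printer    | Ivan    
Phone      | NULL    
Headphones | Victor  


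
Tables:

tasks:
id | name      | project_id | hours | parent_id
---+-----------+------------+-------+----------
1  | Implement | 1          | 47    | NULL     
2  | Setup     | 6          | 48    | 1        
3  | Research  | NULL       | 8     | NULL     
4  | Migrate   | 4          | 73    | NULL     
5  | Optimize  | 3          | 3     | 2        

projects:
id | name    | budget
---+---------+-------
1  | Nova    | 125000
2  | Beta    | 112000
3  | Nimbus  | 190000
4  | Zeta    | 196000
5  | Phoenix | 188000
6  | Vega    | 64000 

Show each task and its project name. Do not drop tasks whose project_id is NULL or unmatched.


LEFT JOIN keeps every row from tasks (the left table); where project_id has no match in projects, the project columns become NULL. Walk through each task:
  - task 1 (Implement): project_id=1 -> matches Nova
  - task 2 (Setup): project_id=6 -> matches Vega
  - task 3 (Research): project_id=NULL, no match -> kept with NULL
  - task 4 (Migrate): project_id=4 -> matches Zeta
  - task 5 (Optimize): project_id=3 -> matches Nimbus
All 5 rows appear; 1 has NULL project.

SQL:
SELECT a.name, b.name AS project
FROM tasks a
LEFT JOIN projects b ON a.project_id = b.id

Result:
name      | project
----------+--------
Implement | Nova   
Setup     | Vega   
Research  | NULL   
Migrate   | Zeta   
Optimize  | Nimbus 


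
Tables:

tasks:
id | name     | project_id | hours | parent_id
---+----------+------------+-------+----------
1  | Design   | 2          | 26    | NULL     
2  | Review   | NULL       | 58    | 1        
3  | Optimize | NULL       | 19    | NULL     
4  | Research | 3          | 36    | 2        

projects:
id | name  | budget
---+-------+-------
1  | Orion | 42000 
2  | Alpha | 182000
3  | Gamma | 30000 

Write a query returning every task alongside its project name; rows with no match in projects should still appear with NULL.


LEFT JOIN keeps every row from tasks (the left table); where project_id has no match in projects, the project columns become NULL. Walk through each task:
  - task 1 (Design): project_id=2 -> matches Alpha
  - task 2 (Review): project_id=NULL, no match -> kept with NULL
  - task 3 (Optimize): project_id=NULL, no match -> kept with NULL
  - task 4 (Research): project_id=3 -> matches Gamma
All 4 rows appear; 2 have NULL project.

SQL:
SELECT a.name, b.name AS project
FROM tasks a
LEFT JOIN projects b ON a.project_id = b.id

Result:
name     | project
---------+--------
Design   | Alpha  
Review   | NULL   
Optimize | NULL   
Research | Gamma  


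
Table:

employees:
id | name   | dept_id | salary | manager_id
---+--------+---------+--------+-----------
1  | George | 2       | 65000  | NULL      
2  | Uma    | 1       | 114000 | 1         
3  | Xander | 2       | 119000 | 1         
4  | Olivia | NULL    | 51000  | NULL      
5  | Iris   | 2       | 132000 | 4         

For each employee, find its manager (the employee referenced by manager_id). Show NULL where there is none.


This is a self-join: employees is joined to a second copy of itself, matching each row's manager_id to another row's id. Use LEFT JOIN so rows with manager_id=NULL are kept.
  - employee 1 (George): manager_id=NULL -> NULL
  - employee 2 (Uma): manager_id=1 -> George
  - employee 3 (Xander): manager_id=1 -> George
  - employee 4 (Olivia): manager_id=NULL -> NULL
  - employee 5 (Iris): manager_id=4 -> Olivia

SQL:
SELECT a.name AS item, b.name AS manager
FROM employees a
LEFT JOIN employees b ON a.manager_id = b.id

Result:
item   | manager
-------+--------
George | NULL   
Uma    | George 
Xander | George 
Olivia | NULL   
Iris   | Olivia 


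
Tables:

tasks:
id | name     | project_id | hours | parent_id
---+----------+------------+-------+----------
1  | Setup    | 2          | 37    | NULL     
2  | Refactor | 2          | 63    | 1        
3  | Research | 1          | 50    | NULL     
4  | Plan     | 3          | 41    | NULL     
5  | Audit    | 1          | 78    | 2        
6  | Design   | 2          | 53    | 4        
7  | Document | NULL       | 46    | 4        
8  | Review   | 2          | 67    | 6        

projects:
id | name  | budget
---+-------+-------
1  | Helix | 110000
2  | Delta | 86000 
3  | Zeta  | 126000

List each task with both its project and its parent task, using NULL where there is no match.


Two LEFT JOINs from the same base table tasks: one to projects via project_id, one to tasks itself via parent_id. Both are LEFT so every task is preserved.
Match against projects:
  - task 1 (Setup): project_id=2 -> matches Delta
  - task 2 (Refactor): project_id=2 -> matches Delta
  - task 3 (Research): project_id=1 -> matches Helix
  - task 4 (Plan): project_id=3 -> matches Zeta
  - task 5 (Audit): project_id=1 -> matches Helix
  - task 6 (Design): project_id=2 -> matches Delta
  - task 7 (Document): project_id=NULL, no match -> kept with NULL
  - task 8 (Review): project_id=2 -> matches Delta
Match against tasks (self):
  - task 1 (Setup): parent_id=NULL -> NULL
  - task 2 (Refactor): parent_id=1 -> Setup
  - task 3 (Research): parent_id=NULL -> NULL
  - task 4 (Plan): parent_id=NULL -> NULL
  - task 5 (Audit): parent_id=2 -> Refactor
  - task 6 (Design): parent_id=4 -> Plan
  - task 7 (Document): parent_id=4 -> Plan
  - task 8 (Review): parent_id=6 -> Design

SQL:
SELECT a.name, b.name AS project, c.name AS parent
FROM tasks a
LEFT JOIN projects b ON a.project_id = b.id
LEFT JOIN tasks c ON a.parent_id = c.id

Result:
name     | project | parent  
---------+---------+---------
Setup    | Delta   | NULL    
Refactor | Delta   | Setup   
Research | Helix   | NULL    
Plan     | Zeta    | NULL    
Audit    | Helix   | Refactor
Design   | Delta   | Plan    
Document | NULL    | Plan    
Review   | Delta   | Design  


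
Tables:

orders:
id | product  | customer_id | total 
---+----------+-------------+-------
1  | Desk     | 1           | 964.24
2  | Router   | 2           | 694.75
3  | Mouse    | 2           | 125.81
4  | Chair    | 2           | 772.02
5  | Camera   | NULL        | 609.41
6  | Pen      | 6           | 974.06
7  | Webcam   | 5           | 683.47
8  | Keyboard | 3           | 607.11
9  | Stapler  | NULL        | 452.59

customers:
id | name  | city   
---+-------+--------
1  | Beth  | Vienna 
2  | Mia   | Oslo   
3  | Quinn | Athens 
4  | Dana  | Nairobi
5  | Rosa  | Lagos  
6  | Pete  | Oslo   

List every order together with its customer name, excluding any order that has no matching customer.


INNER JOIN keeps only orders rows whose customer_id matches an id in customers. Walk through each order:
  - order 1 (Desk): customer_id=1 -> matches Beth
  - order 2 (Router): customer_id=2 -> matches Mia
  - order 3 (Mouse): customer_id=2 -> matches Mia
  - order 4 (Chair): customer_id=2 -> matches Mia
  - order 5 (Camera): customer_id=NULL, no match -> dropped
  - order 6 (Pen): customer_id=6 -> matches Pete
  - order 7 (Webcam): customer_id=5 -> matches Rosa
  - order 8 (Keyboard): customer_id=3 -> matches Quinn
  - order 9 (Stapler): customer_id=NULL, no match -> dropped
So 2 of 9 rows are dropped.

SQL:
SELECT a.product, b.name AS customer
FROM orders a
INNER JOIN customers b ON a.customer_id = b.id

Result:
product  | customer
---------+---------
Desk     | Beth    
Router   | Mia     
Mouse    | Mia     
Chair    | Mia     
Pen      | Pete    
Webcam   | Rosa    
Keyboard | Quinn   
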